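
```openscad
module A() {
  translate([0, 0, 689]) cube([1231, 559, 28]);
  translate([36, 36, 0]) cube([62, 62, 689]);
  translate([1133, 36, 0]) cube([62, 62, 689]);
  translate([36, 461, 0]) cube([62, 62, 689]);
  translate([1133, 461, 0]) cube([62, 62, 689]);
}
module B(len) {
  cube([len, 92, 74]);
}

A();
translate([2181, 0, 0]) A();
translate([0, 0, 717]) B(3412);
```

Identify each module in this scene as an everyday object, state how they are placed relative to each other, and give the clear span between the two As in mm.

A is a table. B is a beam. A beam spans the tops of two tables. The clear span between the two tables is 950 mm.

Second table starts at x = 2181; first ends at x = 1231; clear span = 2181 − 1231 = 950 mm.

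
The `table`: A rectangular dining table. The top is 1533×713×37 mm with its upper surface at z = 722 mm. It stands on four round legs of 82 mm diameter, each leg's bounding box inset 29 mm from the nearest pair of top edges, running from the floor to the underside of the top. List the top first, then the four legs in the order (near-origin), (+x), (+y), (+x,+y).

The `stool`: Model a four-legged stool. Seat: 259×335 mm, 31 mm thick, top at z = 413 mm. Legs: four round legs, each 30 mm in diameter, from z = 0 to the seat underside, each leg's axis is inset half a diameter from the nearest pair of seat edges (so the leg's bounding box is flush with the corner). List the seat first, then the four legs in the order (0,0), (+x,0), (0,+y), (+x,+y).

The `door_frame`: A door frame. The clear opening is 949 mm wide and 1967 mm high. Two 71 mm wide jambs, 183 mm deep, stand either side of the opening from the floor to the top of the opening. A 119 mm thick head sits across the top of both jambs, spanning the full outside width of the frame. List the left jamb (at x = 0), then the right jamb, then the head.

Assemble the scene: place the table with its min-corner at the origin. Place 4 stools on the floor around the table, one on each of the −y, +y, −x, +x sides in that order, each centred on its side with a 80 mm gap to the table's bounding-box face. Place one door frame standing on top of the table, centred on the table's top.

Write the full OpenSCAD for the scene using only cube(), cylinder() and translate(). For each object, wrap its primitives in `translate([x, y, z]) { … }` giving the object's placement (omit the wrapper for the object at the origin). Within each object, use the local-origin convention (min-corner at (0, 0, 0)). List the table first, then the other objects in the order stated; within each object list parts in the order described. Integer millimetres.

translate([0, 0, 685]) cube([1533, 713, 37]);
translate([70, 70, 0]) cylinder(h = 685, r = 41);
translate([1463, 70, 0]) cylinder(h = 685, r = 41);
translate([70, 643, 0]) cylinder(h = 685, r = 41);
translate([1463, 643, 0]) cylinder(h = 685, r = 41);
translate([637, -415, 0]) {
  translate([0, 0, 382]) cube([259, 335, 31]);
  translate([15, 15, 0]) cylinder(h = 382, r = 15);
  translate([244, 15, 0]) cylinder(h = 382, r = 15);
  translate([15, 320, 0]) cylinder(h = 382, r = 15);
  translate([244, 320, 0]) cylinder(h = 382, r = 15);
}
translate([637, 793, 0]) {
  translate([0, 0, 382]) cube([259, 335, 31]);
  translate([15, 15, 0]) cylinder(h = 382, r = 15);
  translate([244, 15, 0]) cylinder(h = 382, r = 15);
  translate([15, 320, 0]) cylinder(h = 382, r = 15);
  translate([244, 320, 0]) cylinder(h = 382, r = 15);
}
translate([-339, 189, 0]) {
  translate([0, 0, 382]) cube([259, 335, 31]);
  translate([15, 15, 0]) cylinder(h = 382, r = 15);
  translate([244, 15, 0]) cylinder(h = 382, r = 15);
  translate([15, 320, 0]) cylinder(h = 382, r = 15);
  translate([244, 320, 0]) cylinder(h = 382, r = 15);
}
translate([1613, 189, 0]) {
  translate([0, 0, 382]) cube([259, 335, 31]);
  translate([15, 15, 0]) cylinder(h = 382, r = 15);
  translate([244, 15, 0]) cylinder(h = 382, r = 15);
  translate([15, 320, 0]) cylinder(h = 382, r = 15);
  translate([244, 320, 0]) cylinder(h = 382, r = 15);
}
translate([221, 265, 722]) {
  cube([71, 183, 1967]);
  translate([1020, 0, 0]) cube([71, 183, 1967]);
  translate([0, 0, 1967]) cube([1091, 183, 119]);
}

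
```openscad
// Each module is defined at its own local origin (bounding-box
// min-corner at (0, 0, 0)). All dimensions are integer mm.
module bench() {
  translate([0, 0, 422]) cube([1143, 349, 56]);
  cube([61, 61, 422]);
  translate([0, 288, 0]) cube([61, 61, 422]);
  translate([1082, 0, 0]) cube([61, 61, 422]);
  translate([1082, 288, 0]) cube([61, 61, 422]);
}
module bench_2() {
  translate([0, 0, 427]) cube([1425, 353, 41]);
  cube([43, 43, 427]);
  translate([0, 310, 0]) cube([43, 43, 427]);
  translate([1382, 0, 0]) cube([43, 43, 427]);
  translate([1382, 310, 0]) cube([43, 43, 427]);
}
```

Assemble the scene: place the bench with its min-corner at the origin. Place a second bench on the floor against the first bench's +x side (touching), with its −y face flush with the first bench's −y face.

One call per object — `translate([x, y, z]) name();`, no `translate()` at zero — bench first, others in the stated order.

bench();
translate([1143, 0, 0]) bench_2();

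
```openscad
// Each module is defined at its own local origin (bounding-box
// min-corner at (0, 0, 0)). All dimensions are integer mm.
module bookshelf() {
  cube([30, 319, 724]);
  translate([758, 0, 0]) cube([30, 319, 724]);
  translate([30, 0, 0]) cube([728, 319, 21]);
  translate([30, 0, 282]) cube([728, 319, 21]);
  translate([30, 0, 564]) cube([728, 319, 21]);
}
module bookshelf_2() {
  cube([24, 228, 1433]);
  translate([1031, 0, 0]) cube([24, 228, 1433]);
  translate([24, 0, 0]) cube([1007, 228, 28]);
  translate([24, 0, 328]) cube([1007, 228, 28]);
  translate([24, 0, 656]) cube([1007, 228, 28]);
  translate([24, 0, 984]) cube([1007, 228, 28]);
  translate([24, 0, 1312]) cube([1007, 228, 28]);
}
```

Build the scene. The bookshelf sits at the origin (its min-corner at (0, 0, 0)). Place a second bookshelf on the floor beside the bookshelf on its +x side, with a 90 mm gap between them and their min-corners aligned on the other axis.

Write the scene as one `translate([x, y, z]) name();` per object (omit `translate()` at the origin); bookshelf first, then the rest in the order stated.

bookshelf();
translate([878, 0, 0]) bookshelf_2();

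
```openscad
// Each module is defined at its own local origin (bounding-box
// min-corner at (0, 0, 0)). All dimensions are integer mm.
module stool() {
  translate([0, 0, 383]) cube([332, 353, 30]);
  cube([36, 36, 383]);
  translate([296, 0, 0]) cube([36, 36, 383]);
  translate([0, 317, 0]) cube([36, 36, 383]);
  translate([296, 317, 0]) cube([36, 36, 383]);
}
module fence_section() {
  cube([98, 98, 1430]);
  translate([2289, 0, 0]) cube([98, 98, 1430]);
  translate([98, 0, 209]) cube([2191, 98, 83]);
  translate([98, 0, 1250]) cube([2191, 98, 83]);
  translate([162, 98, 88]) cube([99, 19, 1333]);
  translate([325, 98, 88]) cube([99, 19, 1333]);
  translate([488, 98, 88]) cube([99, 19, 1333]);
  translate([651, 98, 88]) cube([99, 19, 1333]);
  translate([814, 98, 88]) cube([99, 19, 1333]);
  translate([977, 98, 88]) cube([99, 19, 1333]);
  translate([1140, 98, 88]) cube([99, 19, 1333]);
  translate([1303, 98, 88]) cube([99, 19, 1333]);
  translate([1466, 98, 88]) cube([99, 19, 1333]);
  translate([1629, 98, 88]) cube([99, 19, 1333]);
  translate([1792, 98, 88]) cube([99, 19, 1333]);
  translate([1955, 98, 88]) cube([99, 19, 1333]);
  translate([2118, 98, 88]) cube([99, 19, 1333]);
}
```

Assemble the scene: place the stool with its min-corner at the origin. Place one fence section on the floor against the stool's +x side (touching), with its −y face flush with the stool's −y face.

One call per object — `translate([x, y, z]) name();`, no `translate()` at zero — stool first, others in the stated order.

stool();
translate([332, 0, 0]) fence_section();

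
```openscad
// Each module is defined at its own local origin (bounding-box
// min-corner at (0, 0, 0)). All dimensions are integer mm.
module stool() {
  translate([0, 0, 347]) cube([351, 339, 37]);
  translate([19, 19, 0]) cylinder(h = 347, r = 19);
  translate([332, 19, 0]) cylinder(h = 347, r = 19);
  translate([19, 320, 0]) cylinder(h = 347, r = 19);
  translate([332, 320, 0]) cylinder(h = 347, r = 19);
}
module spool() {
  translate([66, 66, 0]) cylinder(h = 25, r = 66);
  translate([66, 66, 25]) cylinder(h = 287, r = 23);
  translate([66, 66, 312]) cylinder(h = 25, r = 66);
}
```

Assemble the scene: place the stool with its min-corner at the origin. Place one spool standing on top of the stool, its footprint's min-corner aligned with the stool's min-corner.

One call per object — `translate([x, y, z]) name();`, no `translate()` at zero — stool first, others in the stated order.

stool();
translate([0, 0, 384]) spool();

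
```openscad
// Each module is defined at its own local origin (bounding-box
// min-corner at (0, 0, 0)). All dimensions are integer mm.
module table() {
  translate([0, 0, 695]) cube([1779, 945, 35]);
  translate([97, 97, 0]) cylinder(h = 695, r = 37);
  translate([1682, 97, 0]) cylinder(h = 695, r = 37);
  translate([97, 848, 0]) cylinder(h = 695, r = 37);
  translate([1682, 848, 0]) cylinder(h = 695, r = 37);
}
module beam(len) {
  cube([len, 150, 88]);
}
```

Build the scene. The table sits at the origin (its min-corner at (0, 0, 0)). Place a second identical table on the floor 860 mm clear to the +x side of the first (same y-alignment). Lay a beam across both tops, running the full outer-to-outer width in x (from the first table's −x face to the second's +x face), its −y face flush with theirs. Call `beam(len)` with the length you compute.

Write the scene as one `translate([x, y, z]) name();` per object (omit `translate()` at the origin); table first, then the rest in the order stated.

table();
translate([2639, 0, 0]) table();
translate([0, 0, 730]) beam(4418);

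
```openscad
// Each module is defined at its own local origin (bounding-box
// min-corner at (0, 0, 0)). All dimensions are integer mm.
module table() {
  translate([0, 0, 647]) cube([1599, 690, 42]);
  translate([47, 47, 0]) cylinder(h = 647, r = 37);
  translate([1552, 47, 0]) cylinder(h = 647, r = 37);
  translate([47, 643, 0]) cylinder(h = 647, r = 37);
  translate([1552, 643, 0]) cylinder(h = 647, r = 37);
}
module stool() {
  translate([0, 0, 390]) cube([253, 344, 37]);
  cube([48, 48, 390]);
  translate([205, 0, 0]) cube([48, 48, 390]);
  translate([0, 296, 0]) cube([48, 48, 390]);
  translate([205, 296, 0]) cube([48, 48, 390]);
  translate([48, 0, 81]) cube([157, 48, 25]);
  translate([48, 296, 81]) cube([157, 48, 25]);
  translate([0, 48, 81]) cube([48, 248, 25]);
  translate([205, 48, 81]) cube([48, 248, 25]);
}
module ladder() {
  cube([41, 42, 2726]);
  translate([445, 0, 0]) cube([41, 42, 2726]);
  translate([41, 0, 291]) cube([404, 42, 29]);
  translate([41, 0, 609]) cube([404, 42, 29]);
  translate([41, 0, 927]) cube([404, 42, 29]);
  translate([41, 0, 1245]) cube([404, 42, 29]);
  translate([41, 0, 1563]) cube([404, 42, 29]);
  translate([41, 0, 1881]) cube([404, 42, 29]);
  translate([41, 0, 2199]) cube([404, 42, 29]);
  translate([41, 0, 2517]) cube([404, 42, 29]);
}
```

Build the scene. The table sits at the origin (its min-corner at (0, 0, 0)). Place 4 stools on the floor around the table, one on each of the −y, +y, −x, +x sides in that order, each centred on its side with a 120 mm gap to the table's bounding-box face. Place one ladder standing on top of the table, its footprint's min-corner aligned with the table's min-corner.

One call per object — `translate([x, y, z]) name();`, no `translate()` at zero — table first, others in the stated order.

table();
translate([673, -464, 0]) stool();
translate([673, 810, 0]) stool();
translate([-373, 173, 0]) stool();
translate([1719, 173, 0]) stool();
translate([0, 0, 689]) ladder();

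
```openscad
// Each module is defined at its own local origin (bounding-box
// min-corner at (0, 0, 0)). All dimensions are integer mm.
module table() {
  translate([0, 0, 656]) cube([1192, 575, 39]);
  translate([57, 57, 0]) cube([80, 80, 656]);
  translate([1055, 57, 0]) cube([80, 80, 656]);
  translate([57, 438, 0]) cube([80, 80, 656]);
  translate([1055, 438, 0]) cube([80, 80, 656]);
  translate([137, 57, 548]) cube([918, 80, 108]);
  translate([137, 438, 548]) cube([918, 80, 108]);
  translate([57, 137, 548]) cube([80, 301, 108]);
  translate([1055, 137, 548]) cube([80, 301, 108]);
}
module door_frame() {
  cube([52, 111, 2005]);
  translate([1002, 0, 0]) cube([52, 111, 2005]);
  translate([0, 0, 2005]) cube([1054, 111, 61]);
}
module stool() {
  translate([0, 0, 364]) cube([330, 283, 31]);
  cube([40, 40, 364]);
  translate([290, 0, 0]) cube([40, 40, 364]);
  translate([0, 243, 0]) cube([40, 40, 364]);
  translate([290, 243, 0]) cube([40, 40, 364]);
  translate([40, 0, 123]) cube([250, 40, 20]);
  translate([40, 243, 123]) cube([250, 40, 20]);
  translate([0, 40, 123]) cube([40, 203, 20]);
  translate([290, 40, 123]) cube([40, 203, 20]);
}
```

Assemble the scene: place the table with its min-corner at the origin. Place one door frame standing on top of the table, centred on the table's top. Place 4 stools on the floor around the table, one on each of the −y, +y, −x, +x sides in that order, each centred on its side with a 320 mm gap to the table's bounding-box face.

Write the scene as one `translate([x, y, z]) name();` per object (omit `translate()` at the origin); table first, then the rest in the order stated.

table();
translate([69, 232, 695]) door_frame();
translate([431, -603, 0]) stool();
translate([431, 895, 0]) stool();
translate([-650, 146, 0]) stool();
translate([1512, 146, 0]) stool();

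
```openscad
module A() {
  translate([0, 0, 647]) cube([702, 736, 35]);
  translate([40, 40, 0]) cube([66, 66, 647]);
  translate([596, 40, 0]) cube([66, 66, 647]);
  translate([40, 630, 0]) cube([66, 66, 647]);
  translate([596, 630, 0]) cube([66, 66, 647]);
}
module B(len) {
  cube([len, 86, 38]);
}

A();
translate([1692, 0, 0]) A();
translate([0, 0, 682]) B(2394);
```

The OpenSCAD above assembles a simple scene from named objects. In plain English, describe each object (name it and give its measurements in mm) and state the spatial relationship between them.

A is a rectangular dining table. The top is 702×736×35 mm with its upper surface at z = 682 mm. It stands on four 66×66 mm square legs, each inset 40 mm from the nearest pair of top edges, running from the floor to the underside of the top.

B is a rectangular beam 2394 mm long (x), 86 mm deep (y), 38 mm thick (z).

The beam spans the tops of two tables placed 990 mm apart, resting at z = 682 mm.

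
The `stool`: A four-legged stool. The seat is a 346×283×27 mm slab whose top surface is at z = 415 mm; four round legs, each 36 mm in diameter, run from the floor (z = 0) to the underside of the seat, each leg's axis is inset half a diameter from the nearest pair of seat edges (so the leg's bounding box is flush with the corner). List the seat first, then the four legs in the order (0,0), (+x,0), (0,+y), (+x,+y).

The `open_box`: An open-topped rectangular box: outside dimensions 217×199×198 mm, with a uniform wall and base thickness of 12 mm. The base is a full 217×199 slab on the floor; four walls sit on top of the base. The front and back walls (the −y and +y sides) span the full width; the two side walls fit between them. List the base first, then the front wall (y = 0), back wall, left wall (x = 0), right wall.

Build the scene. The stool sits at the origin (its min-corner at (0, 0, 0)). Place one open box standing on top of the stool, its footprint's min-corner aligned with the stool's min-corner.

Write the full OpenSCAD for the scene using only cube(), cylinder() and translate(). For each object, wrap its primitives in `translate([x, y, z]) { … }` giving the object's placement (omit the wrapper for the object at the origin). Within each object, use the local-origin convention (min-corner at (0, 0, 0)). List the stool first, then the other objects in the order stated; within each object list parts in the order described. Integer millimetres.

translate([0, 0, 388]) cube([346, 283, 27]);
translate([18, 18, 0]) cylinder(h = 388, r = 18);
translate([328, 18, 0]) cylinder(h = 388, r = 18);
translate([18, 265, 0]) cylinder(h = 388, r = 18);
translate([328, 265, 0]) cylinder(h = 388, r = 18);
translate([0, 0, 415]) {
  cube([217, 199, 12]);
  translate([0, 0, 12]) cube([217, 12, 186]);
  translate([0, 187, 12]) cube([217, 12, 186]);
  translate([0, 12, 12]) cube([12, 175, 186]);
  translate([205, 12, 12]) cube([12, 175, 186]);
}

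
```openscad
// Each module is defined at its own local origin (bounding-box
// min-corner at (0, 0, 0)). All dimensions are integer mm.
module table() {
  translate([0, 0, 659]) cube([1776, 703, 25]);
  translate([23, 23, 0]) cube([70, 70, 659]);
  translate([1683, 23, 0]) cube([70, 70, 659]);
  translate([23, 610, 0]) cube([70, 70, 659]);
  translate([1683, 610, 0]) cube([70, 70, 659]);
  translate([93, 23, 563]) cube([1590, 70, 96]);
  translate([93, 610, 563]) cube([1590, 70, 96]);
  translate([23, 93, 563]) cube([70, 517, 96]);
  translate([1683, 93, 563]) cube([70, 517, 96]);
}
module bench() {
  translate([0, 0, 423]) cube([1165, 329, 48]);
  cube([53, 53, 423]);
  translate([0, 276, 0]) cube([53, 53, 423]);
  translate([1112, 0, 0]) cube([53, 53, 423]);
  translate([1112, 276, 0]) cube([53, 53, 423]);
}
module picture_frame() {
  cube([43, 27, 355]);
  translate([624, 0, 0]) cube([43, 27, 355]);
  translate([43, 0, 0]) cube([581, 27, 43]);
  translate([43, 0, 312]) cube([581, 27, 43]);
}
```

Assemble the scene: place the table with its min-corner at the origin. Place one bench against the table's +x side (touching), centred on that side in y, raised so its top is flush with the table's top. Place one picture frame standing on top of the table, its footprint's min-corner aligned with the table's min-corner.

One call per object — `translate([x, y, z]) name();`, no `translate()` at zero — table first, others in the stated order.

table();
translate([1776, 187, 213]) bench();
translate([0, 0, 684]) picture_frame();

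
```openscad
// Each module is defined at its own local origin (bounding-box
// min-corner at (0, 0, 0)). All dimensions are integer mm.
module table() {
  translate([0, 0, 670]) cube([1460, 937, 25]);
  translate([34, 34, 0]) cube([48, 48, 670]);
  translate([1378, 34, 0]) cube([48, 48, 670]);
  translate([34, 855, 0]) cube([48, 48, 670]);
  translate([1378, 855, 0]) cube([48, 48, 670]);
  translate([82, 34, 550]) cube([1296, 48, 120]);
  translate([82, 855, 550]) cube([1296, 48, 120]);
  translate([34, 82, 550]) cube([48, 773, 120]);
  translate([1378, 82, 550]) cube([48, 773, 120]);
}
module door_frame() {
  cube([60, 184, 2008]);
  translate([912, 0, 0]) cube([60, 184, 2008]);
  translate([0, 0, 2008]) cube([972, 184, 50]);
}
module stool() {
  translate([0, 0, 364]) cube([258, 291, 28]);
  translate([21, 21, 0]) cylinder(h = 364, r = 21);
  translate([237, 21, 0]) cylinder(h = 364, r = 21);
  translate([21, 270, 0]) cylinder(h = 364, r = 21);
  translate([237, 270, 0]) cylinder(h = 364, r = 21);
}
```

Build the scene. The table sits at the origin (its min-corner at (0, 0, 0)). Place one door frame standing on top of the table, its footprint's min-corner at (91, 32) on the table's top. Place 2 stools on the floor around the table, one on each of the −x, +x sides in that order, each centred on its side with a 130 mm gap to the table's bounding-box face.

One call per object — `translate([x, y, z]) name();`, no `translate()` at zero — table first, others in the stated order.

table();
translate([91, 32, 695]) door_frame();
translate([-388, 323, 0]) stool();
translate([1590, 323, 0]) stool();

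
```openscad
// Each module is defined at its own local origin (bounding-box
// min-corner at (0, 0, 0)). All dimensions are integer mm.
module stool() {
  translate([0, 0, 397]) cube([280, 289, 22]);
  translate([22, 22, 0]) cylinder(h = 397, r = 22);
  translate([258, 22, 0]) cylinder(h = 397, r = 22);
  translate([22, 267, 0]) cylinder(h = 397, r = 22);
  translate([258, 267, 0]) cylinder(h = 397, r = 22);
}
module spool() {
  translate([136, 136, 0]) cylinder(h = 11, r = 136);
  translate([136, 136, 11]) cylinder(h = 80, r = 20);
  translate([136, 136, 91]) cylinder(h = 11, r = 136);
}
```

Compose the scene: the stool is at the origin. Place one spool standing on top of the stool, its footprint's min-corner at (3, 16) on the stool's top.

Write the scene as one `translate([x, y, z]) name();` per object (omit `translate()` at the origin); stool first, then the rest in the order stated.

stool();
translate([3, 16, 419]) spool();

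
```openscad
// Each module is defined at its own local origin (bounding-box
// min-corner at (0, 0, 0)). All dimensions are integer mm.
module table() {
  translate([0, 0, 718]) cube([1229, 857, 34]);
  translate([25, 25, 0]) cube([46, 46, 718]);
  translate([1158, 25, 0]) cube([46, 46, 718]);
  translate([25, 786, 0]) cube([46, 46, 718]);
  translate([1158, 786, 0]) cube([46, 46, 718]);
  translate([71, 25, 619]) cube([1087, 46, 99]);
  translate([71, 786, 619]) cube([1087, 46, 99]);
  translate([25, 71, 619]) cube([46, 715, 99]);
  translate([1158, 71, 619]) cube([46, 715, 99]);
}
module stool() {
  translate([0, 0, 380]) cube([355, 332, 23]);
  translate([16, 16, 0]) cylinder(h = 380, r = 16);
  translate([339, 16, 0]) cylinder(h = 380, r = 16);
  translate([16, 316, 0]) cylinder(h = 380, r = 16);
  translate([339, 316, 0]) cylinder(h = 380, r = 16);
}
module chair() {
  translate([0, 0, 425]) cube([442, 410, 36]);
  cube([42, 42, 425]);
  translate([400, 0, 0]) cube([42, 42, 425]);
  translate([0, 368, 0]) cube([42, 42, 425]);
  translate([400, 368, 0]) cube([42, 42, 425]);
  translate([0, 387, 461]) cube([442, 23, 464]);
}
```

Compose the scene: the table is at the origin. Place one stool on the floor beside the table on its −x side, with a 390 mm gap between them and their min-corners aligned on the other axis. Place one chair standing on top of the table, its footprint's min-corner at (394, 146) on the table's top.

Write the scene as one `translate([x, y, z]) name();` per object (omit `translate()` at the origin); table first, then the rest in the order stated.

table();
translate([-745, 0, 0]) stool();
translate([394, 146, 752]) chair();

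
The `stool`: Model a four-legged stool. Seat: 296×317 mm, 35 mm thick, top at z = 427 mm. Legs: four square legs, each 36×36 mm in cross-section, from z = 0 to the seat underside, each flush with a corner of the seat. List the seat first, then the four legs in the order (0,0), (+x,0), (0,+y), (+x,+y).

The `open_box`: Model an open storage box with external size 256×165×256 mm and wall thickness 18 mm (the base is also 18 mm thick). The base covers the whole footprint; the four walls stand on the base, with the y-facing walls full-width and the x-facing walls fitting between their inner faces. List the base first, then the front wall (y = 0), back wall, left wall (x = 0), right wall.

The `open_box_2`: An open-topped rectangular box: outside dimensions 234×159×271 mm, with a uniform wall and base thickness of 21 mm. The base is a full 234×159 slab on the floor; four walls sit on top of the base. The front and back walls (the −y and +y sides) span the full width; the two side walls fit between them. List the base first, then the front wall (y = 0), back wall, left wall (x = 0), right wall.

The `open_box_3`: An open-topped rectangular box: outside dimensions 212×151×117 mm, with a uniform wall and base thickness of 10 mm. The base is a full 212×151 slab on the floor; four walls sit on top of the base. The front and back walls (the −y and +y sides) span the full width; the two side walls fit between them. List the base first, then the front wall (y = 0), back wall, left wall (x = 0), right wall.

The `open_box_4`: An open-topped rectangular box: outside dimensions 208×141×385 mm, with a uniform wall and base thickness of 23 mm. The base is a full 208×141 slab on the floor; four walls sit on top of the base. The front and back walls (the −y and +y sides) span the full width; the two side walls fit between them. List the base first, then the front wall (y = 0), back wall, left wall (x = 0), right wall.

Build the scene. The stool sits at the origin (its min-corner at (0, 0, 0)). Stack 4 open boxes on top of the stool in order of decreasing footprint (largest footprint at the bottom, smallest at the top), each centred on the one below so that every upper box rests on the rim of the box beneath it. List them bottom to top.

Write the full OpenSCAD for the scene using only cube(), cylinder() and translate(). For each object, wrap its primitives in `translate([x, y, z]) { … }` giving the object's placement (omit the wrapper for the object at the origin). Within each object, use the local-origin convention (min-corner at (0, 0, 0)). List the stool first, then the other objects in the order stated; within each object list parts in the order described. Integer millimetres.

translate([0, 0, 392]) cube([296, 317, 35]);
cube([36, 36, 392]);
translate([260, 0, 0]) cube([36, 36, 392]);
translate([0, 281, 0]) cube([36, 36, 392]);
translate([260, 281, 0]) cube([36, 36, 392]);
translate([20, 76, 427]) {
  cube([256, 165, 18]);
  translate([0, 0, 18]) cube([256, 18, 238]);
  translate([0, 147, 18]) cube([256, 18, 238]);
  translate([0, 18, 18]) cube([18, 129, 238]);
  translate([238, 18, 18]) cube([18, 129, 238]);
}
translate([31, 79, 683]) {
  cube([234, 159, 21]);
  translate([0, 0, 21]) cube([234, 21, 250]);
  translate([0, 138, 21]) cube([234, 21, 250]);
  translate([0, 21, 21]) cube([21, 117, 250]);
  translate([213, 21, 21]) cube([21, 117, 250]);
}
translate([42, 83, 954]) {
  cube([212, 151, 10]);
  translate([0, 0, 10]) cube([212, 10, 107]);
  translate([0, 141, 10]) cube([212, 10, 107]);
  translate([0, 10, 10]) cube([10, 131, 107]);
  translate([202, 10, 10]) cube([10, 131, 107]);
}
translate([44, 88, 1071]) {
  cube([208, 141, 23]);
  translate([0, 0, 23]) cube([208, 23, 362]);
  translate([0, 118, 23]) cube([208, 23, 362]);
  translate([0, 23, 23]) cube([23, 95, 362]);
  translate([185, 23, 23]) cube([23, 95, 362]);
}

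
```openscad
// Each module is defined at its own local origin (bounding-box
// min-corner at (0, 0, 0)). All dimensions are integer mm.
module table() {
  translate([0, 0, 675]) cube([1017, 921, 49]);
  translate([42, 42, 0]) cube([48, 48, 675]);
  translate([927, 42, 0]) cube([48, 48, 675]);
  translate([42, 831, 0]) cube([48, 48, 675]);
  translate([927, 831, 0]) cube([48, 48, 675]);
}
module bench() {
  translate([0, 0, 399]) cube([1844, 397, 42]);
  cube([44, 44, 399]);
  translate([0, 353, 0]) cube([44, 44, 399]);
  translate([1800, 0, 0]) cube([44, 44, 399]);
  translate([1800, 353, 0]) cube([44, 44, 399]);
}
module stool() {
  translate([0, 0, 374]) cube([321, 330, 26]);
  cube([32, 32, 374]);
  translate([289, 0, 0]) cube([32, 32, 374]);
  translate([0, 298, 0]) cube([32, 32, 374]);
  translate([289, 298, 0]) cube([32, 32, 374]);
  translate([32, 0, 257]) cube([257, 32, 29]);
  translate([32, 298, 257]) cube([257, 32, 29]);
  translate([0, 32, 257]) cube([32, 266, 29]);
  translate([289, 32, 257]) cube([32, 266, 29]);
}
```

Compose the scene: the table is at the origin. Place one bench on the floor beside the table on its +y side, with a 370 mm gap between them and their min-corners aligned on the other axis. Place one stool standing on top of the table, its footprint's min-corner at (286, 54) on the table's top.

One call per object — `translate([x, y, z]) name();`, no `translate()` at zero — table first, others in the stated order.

table();
translate([0, 1291, 0]) bench();
translate([286, 54, 724]) stool();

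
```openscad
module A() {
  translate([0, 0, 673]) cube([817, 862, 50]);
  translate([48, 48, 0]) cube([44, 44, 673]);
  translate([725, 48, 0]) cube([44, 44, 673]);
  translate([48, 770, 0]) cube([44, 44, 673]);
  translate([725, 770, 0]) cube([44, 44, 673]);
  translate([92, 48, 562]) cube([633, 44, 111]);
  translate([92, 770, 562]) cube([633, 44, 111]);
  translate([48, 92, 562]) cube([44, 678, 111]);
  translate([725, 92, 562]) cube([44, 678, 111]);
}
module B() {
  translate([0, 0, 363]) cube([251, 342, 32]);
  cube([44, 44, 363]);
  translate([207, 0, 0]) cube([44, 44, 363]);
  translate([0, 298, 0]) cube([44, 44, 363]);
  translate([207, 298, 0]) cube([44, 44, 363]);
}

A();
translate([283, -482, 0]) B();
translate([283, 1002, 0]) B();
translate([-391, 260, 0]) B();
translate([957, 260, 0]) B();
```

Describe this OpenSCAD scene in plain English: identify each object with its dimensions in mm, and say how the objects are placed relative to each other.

A is a table with a 817×862 mm rectangular top, 50 mm thick, top surface at z = 723 mm, supported by four 44×44 mm square legs, each inset 48 mm from the nearest pair of top edges, running from the floor. Four apron rails, 44 mm thick and 111 mm tall, run between adjacent legs with their top edges flush with the underside of the top and their outer faces flush with the legs' outer faces.

B is a four-legged stool. The seat is a 251×342×32 mm slab whose top surface is at z = 395 mm; four square legs, each 44×44 mm in cross-section, run from the floor (z = 0) to the underside of the seat, each flush with a corner of the seat.

Four stools sit around the table at the −y, +y, −x, +x sides.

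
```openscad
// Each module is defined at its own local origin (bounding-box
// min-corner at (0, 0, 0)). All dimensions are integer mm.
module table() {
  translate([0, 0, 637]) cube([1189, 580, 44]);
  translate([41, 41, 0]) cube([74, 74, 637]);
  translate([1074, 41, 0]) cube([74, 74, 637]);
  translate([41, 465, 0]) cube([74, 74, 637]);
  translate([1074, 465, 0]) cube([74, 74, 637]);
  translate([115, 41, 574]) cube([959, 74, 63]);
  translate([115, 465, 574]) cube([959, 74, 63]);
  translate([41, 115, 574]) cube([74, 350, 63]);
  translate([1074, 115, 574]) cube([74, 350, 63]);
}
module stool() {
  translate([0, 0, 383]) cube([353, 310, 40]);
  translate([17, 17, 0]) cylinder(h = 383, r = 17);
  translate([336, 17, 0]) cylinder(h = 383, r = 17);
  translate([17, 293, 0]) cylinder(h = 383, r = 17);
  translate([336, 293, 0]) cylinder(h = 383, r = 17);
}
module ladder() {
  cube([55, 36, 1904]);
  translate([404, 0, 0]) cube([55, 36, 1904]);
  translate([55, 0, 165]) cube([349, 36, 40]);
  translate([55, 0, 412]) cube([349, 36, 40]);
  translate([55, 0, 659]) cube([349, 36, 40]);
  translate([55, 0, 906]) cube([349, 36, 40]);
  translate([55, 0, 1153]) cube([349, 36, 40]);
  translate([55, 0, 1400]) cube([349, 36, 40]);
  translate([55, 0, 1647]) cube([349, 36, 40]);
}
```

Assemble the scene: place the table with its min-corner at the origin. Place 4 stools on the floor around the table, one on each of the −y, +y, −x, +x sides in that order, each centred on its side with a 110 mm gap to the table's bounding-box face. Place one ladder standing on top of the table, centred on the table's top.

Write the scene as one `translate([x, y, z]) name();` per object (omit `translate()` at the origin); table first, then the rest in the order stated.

table();
translate([418, -420, 0]) stool();
translate([418, 690, 0]) stool();
translate([-463, 135, 0]) stool();
translate([1299, 135, 0]) stool();
translate([365, 272, 681]) ladder();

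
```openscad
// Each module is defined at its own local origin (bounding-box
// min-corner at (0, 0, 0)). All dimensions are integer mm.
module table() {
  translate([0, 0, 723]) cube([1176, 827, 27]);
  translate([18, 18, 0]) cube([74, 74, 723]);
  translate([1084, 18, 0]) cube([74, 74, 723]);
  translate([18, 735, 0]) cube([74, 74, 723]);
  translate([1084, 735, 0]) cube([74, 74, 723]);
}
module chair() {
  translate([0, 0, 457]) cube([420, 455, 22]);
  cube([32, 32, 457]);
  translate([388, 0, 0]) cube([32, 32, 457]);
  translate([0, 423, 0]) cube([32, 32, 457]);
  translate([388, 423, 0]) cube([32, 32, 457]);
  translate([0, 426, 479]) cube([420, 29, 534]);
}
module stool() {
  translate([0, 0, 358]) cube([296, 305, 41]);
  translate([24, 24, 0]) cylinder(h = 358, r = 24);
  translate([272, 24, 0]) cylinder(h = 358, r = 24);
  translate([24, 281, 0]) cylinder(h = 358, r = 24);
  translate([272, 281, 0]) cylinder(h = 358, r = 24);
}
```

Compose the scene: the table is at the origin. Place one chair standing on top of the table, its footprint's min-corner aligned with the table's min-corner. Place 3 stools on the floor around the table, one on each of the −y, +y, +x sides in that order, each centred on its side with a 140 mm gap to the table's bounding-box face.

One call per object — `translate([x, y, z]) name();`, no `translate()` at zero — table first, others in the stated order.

table();
translate([0, 0, 750]) chair();
translate([440, -445, 0]) stool();
translate([440, 967, 0]) stool();
translate([1316, 261, 0]) stool();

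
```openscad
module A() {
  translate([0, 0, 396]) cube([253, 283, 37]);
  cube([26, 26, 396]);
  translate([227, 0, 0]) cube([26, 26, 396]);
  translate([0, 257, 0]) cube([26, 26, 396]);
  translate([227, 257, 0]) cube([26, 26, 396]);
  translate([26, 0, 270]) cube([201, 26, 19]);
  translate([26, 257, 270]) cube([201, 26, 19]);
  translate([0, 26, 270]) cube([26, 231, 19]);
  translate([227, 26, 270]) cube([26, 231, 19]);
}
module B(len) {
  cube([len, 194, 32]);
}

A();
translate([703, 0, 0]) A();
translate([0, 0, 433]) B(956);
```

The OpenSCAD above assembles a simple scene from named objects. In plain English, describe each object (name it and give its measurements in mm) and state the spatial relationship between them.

A is a four-legged stool. The seat is 253×283 mm, 37 mm thick, top at z = 433 mm. It stands on four square legs, each 26×26 mm in cross-section, from z = 0 to the seat underside, each flush with a corner of the seat. Four stretchers, 26 mm wide and 19 mm tall, connect adjacent legs with their undersides at z = 270 mm, each running between the inner faces of the legs it joins and aligned with the legs' outer faces on the other axis.

B is a rectangular beam 956 mm long (x), 194 mm deep (y), 32 mm thick (z).

The beam spans the tops of two stools placed 450 mm apart, resting at z = 433 mm.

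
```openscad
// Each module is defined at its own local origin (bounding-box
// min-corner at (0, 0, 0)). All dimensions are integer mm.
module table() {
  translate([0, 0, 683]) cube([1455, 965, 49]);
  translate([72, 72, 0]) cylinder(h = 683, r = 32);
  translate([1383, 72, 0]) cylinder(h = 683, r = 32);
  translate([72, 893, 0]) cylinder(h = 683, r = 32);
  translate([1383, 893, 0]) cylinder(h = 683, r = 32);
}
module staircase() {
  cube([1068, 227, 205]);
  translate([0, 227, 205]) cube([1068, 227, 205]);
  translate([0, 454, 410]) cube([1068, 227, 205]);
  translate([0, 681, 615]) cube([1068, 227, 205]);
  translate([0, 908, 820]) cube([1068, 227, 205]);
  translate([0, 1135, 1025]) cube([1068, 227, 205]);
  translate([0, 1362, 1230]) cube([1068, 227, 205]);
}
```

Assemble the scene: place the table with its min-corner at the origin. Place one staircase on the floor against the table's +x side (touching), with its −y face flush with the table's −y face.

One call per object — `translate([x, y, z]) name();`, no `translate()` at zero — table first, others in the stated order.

table();
translate([1455, 0, 0]) staircase();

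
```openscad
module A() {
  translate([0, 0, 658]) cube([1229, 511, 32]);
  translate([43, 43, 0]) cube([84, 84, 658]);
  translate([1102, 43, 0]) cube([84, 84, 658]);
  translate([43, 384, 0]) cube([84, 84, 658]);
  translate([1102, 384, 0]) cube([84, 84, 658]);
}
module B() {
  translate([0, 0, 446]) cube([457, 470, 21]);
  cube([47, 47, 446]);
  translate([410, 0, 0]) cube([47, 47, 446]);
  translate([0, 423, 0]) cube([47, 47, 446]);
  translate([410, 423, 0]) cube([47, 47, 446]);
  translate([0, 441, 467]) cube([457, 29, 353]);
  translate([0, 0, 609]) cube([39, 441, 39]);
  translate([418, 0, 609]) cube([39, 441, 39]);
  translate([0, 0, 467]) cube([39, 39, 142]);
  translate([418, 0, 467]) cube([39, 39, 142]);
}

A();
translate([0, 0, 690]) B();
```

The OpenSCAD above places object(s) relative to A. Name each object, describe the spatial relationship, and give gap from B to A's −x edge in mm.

The chair's min-x is at 0; the table's min-x is 0; gap = 0 mm.

A is a table. B is a chair. The chair is on top of the table. The gap from the chair to the table's −x edge is 0 mm.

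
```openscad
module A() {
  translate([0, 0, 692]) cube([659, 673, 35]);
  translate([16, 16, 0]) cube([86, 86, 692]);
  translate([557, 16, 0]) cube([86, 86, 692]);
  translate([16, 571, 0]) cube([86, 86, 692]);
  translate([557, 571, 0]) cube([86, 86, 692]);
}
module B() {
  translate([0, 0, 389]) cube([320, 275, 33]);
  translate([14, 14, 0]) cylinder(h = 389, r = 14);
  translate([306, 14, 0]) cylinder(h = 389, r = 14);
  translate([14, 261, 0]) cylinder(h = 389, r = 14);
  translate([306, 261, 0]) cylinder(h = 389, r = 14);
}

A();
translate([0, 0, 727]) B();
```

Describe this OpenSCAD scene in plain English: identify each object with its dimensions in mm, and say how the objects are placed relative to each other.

A is a table with a 659×673 mm rectangular top, 35 mm thick, top surface at z = 727 mm, supported by four 86×86 mm square legs, each inset 16 mm from the nearest pair of top edges, running from the floor.

B is a simple wooden stool: a rectangular seat 320 mm (x) by 275 mm (y), 33 mm thick, top face at z = 422 mm, on four round legs, each 28 mm in diameter. The legs rest on z = 0, each leg's axis is inset half a diameter from the nearest pair of seat edges (so the leg's bounding box is flush with the corner).

The stool is on top of the table.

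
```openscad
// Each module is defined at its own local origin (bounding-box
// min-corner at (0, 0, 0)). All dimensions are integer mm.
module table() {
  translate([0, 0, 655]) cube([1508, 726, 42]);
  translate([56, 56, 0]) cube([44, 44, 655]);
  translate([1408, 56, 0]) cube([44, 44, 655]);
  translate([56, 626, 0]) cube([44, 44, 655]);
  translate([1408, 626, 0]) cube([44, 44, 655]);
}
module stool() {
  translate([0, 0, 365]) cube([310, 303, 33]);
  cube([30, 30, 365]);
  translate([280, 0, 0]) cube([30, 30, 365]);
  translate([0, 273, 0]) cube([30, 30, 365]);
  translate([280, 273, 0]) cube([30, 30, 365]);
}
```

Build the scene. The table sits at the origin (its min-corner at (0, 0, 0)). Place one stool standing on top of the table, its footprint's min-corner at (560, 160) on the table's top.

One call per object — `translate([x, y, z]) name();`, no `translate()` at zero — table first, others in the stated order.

table();
translate([560, 160, 697]) stool();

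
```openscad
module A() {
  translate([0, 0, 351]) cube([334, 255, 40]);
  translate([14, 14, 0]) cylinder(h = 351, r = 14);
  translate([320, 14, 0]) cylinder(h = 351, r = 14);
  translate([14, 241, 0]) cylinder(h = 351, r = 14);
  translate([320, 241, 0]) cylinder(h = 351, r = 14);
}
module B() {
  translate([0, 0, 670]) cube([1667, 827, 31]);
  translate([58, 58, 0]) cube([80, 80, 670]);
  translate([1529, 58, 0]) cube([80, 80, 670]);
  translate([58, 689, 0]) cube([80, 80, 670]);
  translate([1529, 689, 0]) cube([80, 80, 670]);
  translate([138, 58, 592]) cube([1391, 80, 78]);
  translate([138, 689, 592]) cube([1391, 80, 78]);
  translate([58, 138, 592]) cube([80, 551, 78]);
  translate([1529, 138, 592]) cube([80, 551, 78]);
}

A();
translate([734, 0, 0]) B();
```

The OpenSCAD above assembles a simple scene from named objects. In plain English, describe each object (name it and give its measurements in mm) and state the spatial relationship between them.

A is a simple wooden stool: a rectangular seat 334 mm (x) by 255 mm (y), 40 mm thick, top face at z = 391 mm, on four round legs, each 28 mm in diameter. The legs rest on z = 0, each leg's axis is inset half a diameter from the nearest pair of seat edges (so the leg's bounding box is flush with the corner).

B is a table: top 1667 mm (x) × 827 mm (y), 31 mm thick, upper face at z = 701 mm, on four 80×80 mm square legs, each inset 58 mm from the nearest pair of top edges, running from z = 0 to the bottom of the top. Four apron rails, 80 mm thick and 78 mm tall, run between adjacent legs with their top edges flush with the underside of the top and their outer faces flush with the legs' outer faces.

The table is on the floor beside the stool on its +x side.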